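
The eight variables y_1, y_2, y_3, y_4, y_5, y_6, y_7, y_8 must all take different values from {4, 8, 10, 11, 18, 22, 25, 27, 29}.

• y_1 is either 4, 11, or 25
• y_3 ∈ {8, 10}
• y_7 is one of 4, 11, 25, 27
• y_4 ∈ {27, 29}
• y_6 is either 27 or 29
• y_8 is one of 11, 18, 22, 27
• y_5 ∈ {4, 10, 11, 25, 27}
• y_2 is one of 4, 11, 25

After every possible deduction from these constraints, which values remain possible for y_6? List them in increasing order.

y_4 and y_6 between them cover only {27, 29} — a naked pair. Remove those values from y_5, y_7, y_8.
y_1, y_2, y_7 share exactly the 3 values {4, 11, 25}; by pigeonhole those values go to them, so strike 4, 11, 25 from y_5, y_8.
That leaves y_5 = 10. Strike 10 from y_3.
y_3 must be 8 (only option left).
No further eliminations apply; y_6 can still be any of 27, 29.

27, 29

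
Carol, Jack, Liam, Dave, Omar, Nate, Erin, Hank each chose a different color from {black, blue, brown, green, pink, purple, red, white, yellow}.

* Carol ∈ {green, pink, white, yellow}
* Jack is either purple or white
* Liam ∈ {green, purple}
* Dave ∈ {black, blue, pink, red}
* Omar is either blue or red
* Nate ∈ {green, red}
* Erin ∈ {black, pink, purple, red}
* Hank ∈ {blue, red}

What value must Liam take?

Among the 8 variables, yellow fits only Carol (and all 8 values in {black, blue, green, pink, purple, red, white, yellow} must be used), so Carol = yellow.
The 7 still-open variables draw from only 7 values {black, blue, green, pink, purple, red, white}, so each is used; only Jack can be white, hence Jack = white.
Omar and Hank between them cover only {blue, red} — a naked pair. Remove those values from Dave, Nate, Erin.
Nate has just one choice, so Nate = green. Strike green from Liam.
So Liam = purple.

purple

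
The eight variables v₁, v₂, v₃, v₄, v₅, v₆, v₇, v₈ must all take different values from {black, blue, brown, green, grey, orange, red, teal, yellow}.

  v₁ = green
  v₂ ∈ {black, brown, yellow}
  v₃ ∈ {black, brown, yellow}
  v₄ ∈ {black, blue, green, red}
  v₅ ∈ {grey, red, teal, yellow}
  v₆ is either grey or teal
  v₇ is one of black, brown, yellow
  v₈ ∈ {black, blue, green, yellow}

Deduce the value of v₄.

red

v₁ must be green (only option left). Strike green from v₄, v₈.
The 3 variables v₂, v₃, v₇ are confined to {black, brown, yellow}, which locks those values in; drop them from v₄, v₅, v₈.
That leaves v₈ = blue. Strike blue from v₄.
So v₄ = red.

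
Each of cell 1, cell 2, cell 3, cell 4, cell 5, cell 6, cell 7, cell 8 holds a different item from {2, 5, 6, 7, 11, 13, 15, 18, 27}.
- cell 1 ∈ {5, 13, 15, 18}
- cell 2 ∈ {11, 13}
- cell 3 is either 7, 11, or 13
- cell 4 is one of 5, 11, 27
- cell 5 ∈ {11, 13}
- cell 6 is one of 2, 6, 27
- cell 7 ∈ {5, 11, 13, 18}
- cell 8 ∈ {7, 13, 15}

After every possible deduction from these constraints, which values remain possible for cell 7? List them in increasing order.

5, 18

cell 2 and cell 5 between them cover only {11, 13} — a naked pair. Remove those values from cell 1, cell 3, cell 4, cell 7, cell 8.
cell 3 must be 7 (only option left). Eliminate 7 elsewhere: cell 8.
cell 8's domain is down to {15}, so cell 8 = 15. Remove 15 from cell 1.
The 2 variables cell 1 and cell 7 are confined to {5, 18}, which locks those values in; drop them from cell 4.
That leaves cell 4 = 27. Eliminate 27 elsewhere: cell 6.
No further eliminations apply; cell 7 can still be any of 5, 18.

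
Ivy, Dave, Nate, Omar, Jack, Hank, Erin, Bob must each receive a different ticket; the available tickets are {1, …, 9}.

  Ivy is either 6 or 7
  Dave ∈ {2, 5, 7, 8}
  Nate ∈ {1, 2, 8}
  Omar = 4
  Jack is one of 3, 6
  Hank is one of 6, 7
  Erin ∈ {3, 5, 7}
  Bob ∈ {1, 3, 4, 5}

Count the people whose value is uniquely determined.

Omar must be 4 (only option left). Strike 4 from Bob.
Ivy and Hank between them cover only {6, 7} — a naked pair. Remove those values from Dave, Jack, Erin.
Jack must be 3 (only option left). Eliminate 3 elsewhere: Erin, Bob.
That leaves Erin = 5. Eliminate 5 elsewhere: Dave, Bob.
Bob's domain is down to {1}, so Bob = 1. Remove 1 from Nate.
Determined: Omar=4, Jack=3, Erin=5, Bob=1. The other people each still have more than one consistent value. That makes 4.

4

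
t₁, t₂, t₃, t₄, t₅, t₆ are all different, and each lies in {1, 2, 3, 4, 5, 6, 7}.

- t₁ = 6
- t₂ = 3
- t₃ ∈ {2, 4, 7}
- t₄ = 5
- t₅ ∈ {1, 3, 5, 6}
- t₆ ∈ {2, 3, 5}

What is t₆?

t₁'s domain is down to {6}, so t₁ = 6. Strike 6 from t₅.
t₂'s domain is down to {3}, so t₂ = 3. Strike 3 from t₅, t₆.
That leaves t₄ = 5. Eliminate 5 elsewhere: t₅, t₆.
So t₆ = 2.

2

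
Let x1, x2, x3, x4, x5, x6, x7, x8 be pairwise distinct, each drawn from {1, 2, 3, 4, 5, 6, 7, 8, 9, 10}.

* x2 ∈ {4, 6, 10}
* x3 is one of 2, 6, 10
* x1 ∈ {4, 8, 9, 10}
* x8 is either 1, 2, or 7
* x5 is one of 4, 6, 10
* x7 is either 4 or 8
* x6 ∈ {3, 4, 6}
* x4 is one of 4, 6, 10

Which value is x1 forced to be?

9

x2, x4, x5 share exactly the 3 values {4, 6, 10}; by pigeonhole those values go to them, so strike 4, 6, 10 from x1, x3, x6, x7.
x3 has just one choice, so x3 = 2. So x8 can't be 2.
x6's domain is down to {3}, so x6 = 3.
x7's domain is down to {8}, so x7 = 8. Remove 8 from x1.
So x1 = 9.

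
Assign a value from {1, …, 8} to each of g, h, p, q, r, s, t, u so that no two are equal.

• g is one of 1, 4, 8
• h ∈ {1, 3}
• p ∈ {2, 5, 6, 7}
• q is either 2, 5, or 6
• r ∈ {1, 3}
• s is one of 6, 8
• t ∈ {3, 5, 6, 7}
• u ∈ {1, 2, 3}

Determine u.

Among the 8 variables, 4 fits only g (and all 8 values in {1, 2, 3, 4, 5, 6, 7, 8} must be used), so g = 4.
The 7 still-open variables together cover exactly {1, 2, 3, 5, 6, 7, 8} — 7 values for 7 variables — and 8 appears only in s's list, so s = 8.
h and r between them cover only {1, 3} — a naked pair. Remove those values from t, u.
So u = 2.

2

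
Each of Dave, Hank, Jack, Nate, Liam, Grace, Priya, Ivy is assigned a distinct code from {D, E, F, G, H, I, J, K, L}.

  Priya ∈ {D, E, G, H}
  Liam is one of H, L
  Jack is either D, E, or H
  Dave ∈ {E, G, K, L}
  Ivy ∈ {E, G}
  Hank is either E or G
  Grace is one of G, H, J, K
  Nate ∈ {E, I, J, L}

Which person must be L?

Liam

The 8 variables draw from only 8 values {D, E, G, H, I, J, K, L}, so each is used; only Nate can be I, hence Nate = I.
Among the 7 still-open variables, J fits only Grace (and all 7 values in {D, E, G, H, J, K, L} must be used), so Grace = J.
The 6 still-open variables together cover exactly {D, E, G, H, K, L} — 6 values for 6 variables — and K appears only in Dave's list, so Dave = K.
The 5 still-open variables draw from only 5 values {D, E, G, H, L}, so each is used; only Liam can be L, hence Liam = L.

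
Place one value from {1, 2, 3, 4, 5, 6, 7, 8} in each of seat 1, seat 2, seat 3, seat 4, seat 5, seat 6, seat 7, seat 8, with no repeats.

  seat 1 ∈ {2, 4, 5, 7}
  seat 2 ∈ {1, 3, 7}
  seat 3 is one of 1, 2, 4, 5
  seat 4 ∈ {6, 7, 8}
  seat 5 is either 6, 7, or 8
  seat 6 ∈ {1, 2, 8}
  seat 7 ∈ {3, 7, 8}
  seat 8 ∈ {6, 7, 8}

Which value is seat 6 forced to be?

seat 4, seat 5, seat 8 between them cover only {6, 7, 8} — a naked triple. Remove those values from seat 1, seat 2, seat 6, seat 7.
That leaves seat 7 = 3. Strike 3 from seat 2.
seat 2's domain is down to {1}, so seat 2 = 1. Eliminate 1 elsewhere: seat 3, seat 6.
So seat 6 = 2.

2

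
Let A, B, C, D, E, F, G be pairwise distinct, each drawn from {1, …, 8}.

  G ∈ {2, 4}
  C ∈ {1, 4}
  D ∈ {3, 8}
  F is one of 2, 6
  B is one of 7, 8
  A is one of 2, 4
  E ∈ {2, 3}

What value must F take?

The 7 variables draw from only 7 values {1, 2, 3, 4, 6, 7, 8}, so each is used; only C can be 1, hence C = 1.
The 6 still-open variables draw from only 6 values {2, 3, 4, 6, 7, 8}, so each is used; only F can be 6, hence F = 6.

6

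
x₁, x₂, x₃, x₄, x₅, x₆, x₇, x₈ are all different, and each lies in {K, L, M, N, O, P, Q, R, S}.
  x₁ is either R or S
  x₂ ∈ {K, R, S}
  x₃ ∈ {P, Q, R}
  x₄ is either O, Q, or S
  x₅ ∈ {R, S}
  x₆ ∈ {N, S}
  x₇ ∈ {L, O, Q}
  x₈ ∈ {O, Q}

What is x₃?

The 8 variables together cover exactly {K, L, N, O, P, Q, R, S} — 8 values for 8 variables — and K appears only in x₂'s list, so x₂ = K.
The 7 still-open variables draw from only 7 values {L, N, O, P, Q, R, S}, so each is used; only x₇ can be L, hence x₇ = L.
The 6 still-open variables draw from only 6 values {N, O, P, Q, R, S}, so each is used; only x₆ can be N, hence x₆ = N.
Among the 5 still-open variables, P fits only x₃ (and all 5 values in {O, P, Q, R, S} must be used), so x₃ = P.

P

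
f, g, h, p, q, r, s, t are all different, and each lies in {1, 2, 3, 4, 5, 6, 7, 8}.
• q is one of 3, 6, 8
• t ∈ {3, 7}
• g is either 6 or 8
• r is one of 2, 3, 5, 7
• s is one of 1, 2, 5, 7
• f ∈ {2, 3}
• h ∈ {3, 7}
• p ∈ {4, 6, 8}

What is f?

Among the 8 variables, 1 fits only s (and all 8 values in {1, 2, 3, 4, 5, 6, 7, 8} must be used), so s = 1.
Among the 7 still-open variables, 4 fits only p (and all 7 values in {2, 3, 4, 5, 6, 7, 8} must be used), so p = 4.
The 6 still-open variables draw from only 6 values {2, 3, 5, 6, 7, 8}, so each is used; only r can be 5, hence r = 5.
The 5 still-open variables draw from only 5 values {2, 3, 6, 7, 8}, so each is used; only f can be 2, hence f = 2.

2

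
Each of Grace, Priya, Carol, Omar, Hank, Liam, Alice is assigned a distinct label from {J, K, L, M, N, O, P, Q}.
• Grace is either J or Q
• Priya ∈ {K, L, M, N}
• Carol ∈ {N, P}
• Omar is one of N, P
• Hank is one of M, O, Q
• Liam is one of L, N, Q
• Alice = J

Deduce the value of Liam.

Alice has just one choice, so Alice = J. So Grace can't be J.
Grace must be Q (only option left). Strike Q from Hank, Liam.
The 2 variables Carol and Omar are confined to {N, P}, which locks those values in; drop them from Priya, Liam.
So Liam = L.

L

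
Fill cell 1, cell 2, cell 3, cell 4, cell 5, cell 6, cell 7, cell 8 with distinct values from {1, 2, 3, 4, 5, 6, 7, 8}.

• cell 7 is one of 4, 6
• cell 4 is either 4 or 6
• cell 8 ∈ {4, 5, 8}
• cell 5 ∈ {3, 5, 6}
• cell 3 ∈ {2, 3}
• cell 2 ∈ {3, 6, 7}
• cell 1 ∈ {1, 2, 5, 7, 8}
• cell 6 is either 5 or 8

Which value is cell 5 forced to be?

Among the 8 variables, 1 fits only cell 1 (and all 8 values in {1, 2, 3, 4, 5, 6, 7, 8} must be used), so cell 1 = 1.
The 7 still-open variables draw from only 7 values {2, 3, 4, 5, 6, 7, 8}, so each is used; only cell 3 can be 2, hence cell 3 = 2.
The 6 still-open variables together cover exactly {3, 4, 5, 6, 7, 8} — 6 values for 6 variables — and 7 appears only in cell 2's list, so cell 2 = 7.
The 5 still-open variables draw from only 5 values {3, 4, 5, 6, 8}, so each is used; only cell 5 can be 3, hence cell 5 = 3.

3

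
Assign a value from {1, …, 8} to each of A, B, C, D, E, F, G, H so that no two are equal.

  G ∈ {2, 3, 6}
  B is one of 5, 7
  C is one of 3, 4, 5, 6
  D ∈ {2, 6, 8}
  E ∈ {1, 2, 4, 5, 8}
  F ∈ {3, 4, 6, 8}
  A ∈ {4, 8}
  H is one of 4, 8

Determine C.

5

The 8 variables draw from only 8 values {1, 2, 3, 4, 5, 6, 7, 8}, so each is used; only E can be 1, hence E = 1.
The 7 still-open variables draw from only 7 values {2, 3, 4, 5, 6, 7, 8}, so each is used; only B can be 7, hence B = 7.
The 6 still-open variables together cover exactly {2, 3, 4, 5, 6, 8} — 6 values for 6 variables — and 5 appears only in C's list, so C = 5.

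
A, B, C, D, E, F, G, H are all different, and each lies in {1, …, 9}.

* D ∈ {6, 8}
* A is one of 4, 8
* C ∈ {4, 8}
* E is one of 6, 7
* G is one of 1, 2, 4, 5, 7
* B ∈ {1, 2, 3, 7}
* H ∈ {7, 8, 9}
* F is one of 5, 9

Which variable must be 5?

F

A and C share exactly the 2 values {4, 8}; by pigeonhole those values go to them, so strike 4, 8 from D, G, H.
D must be 6 (only option left). Strike 6 from E.
That leaves E = 7. Strike 7 from B, G, H.
H's domain is down to {9}, so H = 9. Strike 9 from F.
So 5 goes to F.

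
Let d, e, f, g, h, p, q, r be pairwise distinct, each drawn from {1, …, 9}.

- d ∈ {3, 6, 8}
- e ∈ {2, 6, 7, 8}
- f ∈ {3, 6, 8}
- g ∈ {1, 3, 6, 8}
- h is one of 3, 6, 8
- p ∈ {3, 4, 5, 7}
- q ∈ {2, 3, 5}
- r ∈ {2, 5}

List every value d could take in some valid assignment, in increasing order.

3, 6, 8

The 8 variables together cover exactly {1, 2, 3, 4, 5, 6, 7, 8} — 8 values for 8 variables — and 1 appears only in g's list, so g = 1.
The 7 still-open variables together cover exactly {2, 3, 4, 5, 6, 7, 8} — 7 values for 7 variables — and 4 appears only in p's list, so p = 4.
The 6 still-open variables draw from only 6 values {2, 3, 5, 6, 7, 8}, so each is used; only e can be 7, hence e = 7.
The 3 variables d, f, h are confined to {3, 6, 8}, which locks those values in; drop them from q.
No further eliminations apply; d can still be any of 3, 6, 8.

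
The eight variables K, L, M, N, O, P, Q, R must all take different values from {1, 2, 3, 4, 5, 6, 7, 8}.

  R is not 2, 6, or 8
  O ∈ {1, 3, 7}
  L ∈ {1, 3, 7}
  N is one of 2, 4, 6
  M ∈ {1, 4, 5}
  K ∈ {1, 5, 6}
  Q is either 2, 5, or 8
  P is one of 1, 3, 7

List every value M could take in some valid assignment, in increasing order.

4, 5

The 8 variables together cover exactly {1, 2, 3, 4, 5, 6, 7, 8} — 8 values for 8 variables — and 8 appears only in Q's list, so Q = 8.
Among the 7 still-open variables, 2 fits only N (and all 7 values in {1, 2, 3, 4, 5, 6, 7} must be used), so N = 2.
Among the 6 still-open variables, 6 fits only K (and all 6 values in {1, 3, 4, 5, 6, 7} must be used), so K = 6.
The 3 variables L, O, P are confined to {1, 3, 7}, which locks those values in; drop them from M, R.
No further eliminations apply; M can still be any of 4, 5.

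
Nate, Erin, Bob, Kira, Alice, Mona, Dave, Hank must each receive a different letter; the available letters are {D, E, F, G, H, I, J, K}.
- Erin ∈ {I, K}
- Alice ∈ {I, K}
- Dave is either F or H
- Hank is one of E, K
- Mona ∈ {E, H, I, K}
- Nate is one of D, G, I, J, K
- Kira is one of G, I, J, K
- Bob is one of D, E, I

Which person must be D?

The 8 variables draw from only 8 values {D, E, F, G, H, I, J, K}, so each is used; only Dave can be F, hence Dave = F.
Among the 7 still-open variables, H fits only Mona (and all 7 values in {D, E, G, H, I, J, K} must be used), so Mona = H.
The 2 variables Erin and Alice are confined to {I, K}, which locks those values in; drop them from Nate, Bob, Kira, Hank.
Hank must be E (only option left). Remove E from Bob.
So D goes to Bob.

Bob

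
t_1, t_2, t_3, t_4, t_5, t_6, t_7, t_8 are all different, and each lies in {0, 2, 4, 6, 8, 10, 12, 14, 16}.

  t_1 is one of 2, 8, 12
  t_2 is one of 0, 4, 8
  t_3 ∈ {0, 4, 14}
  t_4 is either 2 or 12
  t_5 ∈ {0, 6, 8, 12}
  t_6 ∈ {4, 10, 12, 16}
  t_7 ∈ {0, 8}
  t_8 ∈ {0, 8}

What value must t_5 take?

6

t_7 and t_8 between them cover only {0, 8} — a naked pair. Remove those values from t_1, t_2, t_3, t_5.
t_2 has just one choice, so t_2 = 4. Remove 4 from t_3, t_6.
t_3 has just one choice, so t_3 = 14.
The 2 variables t_1 and t_4 are confined to {2, 12}, which locks those values in; drop them from t_5, t_6.
So t_5 = 6.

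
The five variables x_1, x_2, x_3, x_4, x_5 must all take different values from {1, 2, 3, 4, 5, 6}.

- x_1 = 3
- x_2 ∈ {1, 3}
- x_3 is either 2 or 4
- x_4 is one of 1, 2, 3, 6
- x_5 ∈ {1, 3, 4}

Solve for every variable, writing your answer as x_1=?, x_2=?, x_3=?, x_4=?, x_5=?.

x_1 has just one choice, so x_1 = 3. Strike 3 from x_2, x_4, x_5.
That leaves x_2 = 1. So x_4, x_5 can't be 1.
x_5 must be 4 (only option left). Strike 4 from x_3.
x_3 must be 2 (only option left). Eliminate 2 elsewhere: x_4.
x_4's domain is down to {6}, so x_4 = 6.

x_1=3, x_2=1, x_3=2, x_4=6, x_5=4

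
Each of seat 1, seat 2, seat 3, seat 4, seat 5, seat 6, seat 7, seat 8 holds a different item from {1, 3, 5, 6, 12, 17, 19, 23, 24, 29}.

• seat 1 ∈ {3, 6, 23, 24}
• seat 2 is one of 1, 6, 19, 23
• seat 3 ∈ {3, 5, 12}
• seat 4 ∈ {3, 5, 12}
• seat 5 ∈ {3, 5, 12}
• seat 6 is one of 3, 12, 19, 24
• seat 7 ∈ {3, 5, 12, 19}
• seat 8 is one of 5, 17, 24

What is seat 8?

seat 3, seat 4, seat 5 share exactly the 3 values {3, 5, 12}; by pigeonhole those values go to them, so strike 3, 5, 12 from seat 1, seat 6, seat 7, seat 8.
seat 7 must be 19 (only option left). Strike 19 from seat 2, seat 6.
seat 6 has just one choice, so seat 6 = 24. So seat 1, seat 8 can't be 24.
So seat 8 = 17.

17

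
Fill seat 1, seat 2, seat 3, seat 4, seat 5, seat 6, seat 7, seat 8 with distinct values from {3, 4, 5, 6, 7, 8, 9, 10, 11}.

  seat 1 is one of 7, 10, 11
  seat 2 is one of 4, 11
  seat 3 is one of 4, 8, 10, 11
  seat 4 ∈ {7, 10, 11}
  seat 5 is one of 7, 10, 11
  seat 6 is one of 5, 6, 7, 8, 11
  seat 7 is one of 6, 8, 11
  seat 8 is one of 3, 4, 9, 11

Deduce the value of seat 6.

seat 1, seat 4, seat 5 share exactly the 3 values {7, 10, 11}; by pigeonhole those values go to them, so strike 7, 10, 11 from seat 2, seat 3, seat 6, seat 7, seat 8.
seat 2's domain is down to {4}, so seat 2 = 4. Remove 4 from seat 3, seat 8.
seat 3's domain is down to {8}, so seat 3 = 8. Strike 8 from seat 6, seat 7.
seat 7 has just one choice, so seat 7 = 6. Remove 6 from seat 6.
So seat 6 = 5.

5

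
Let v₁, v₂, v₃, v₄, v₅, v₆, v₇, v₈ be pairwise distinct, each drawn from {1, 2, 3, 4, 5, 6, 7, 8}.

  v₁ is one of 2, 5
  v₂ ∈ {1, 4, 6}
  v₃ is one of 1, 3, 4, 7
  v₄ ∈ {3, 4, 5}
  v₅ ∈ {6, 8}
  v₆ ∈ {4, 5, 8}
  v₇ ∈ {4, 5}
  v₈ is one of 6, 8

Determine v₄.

The 8 variables draw from only 8 values {1, 2, 3, 4, 5, 6, 7, 8}, so each is used; only v₁ can be 2, hence v₁ = 2.
The 7 still-open variables together cover exactly {1, 3, 4, 5, 6, 7, 8} — 7 values for 7 variables — and 7 appears only in v₃'s list, so v₃ = 7.
Among the 6 still-open variables, 1 fits only v₂ (and all 6 values in {1, 3, 4, 5, 6, 8} must be used), so v₂ = 1.
The 5 still-open variables draw from only 5 values {3, 4, 5, 6, 8}, so each is used; only v₄ can be 3, hence v₄ = 3.

3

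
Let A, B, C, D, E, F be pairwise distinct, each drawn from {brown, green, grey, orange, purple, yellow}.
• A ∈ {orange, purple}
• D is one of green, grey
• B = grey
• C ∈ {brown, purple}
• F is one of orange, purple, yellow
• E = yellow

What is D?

green

B's domain is down to {grey}, so B = grey. Eliminate grey elsewhere: D.
So D = green.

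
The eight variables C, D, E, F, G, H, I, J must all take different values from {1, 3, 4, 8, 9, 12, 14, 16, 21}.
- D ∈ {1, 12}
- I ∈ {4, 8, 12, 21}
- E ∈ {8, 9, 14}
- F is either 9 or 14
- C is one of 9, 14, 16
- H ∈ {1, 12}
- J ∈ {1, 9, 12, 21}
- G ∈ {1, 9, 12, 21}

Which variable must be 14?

The 8 variables together cover exactly {1, 4, 8, 9, 12, 14, 16, 21} — 8 values for 8 variables — and 4 appears only in I's list, so I = 4.
The 7 still-open variables draw from only 7 values {1, 8, 9, 12, 14, 16, 21}, so each is used; only E can be 8, hence E = 8.
The 6 still-open variables draw from only 6 values {1, 9, 12, 14, 16, 21}, so each is used; only C can be 16, hence C = 16.
Among the 5 still-open variables, 14 fits only F (and all 5 values in {1, 9, 12, 14, 21} must be used), so F = 14.

F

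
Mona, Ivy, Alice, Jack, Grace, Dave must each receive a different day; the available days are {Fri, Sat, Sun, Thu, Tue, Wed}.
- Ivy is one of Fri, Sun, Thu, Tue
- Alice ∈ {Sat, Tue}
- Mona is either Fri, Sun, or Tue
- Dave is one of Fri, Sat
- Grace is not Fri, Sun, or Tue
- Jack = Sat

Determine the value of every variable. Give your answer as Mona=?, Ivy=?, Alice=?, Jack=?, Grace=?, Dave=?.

Jack has just one choice, so Jack = Sat. So Alice, Grace, Dave can't be Sat.
Dave's domain is down to {Fri}, so Dave = Fri. Eliminate Fri elsewhere: Mona, Ivy.
Alice must be Tue (only option left). Strike Tue from Mona, Ivy.
Mona has just one choice, so Mona = Sun. Remove Sun from Ivy.
That leaves Ivy = Thu. Eliminate Thu elsewhere: Grace.
Grace's domain is down to {Wed}, so Grace = Wed.

Mona=Sun, Ivy=Thu, Alice=Tue, Jack=Sat, Grace=Wed, Dave=Fri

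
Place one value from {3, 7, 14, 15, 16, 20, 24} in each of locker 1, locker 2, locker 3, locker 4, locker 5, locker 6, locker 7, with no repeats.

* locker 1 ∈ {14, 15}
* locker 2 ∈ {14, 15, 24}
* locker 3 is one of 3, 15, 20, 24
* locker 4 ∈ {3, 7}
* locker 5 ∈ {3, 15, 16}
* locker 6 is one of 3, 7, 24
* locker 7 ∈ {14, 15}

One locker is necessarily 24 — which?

The 7 variables draw from only 7 values {3, 7, 14, 15, 16, 20, 24}, so each is used; only locker 5 can be 16, hence locker 5 = 16.
The 6 still-open variables draw from only 6 values {3, 7, 14, 15, 20, 24}, so each is used; only locker 3 can be 20, hence locker 3 = 20.
locker 1 and locker 7 between them cover only {14, 15} — a naked pair. Remove those values from locker 2.
So 24 goes to locker 2.

locker 2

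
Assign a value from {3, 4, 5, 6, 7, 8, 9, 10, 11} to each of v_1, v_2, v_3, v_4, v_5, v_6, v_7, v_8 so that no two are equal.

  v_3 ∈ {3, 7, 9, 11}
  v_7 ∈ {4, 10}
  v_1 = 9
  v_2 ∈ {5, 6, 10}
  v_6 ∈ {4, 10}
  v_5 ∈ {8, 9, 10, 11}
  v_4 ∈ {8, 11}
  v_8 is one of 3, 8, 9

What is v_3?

v_1 must be 9 (only option left). Strike 9 from v_3, v_5, v_8.
v_6 and v_7 between them cover only {4, 10} — a naked pair. Remove those values from v_2, v_5.
v_4 and v_5 between them cover only {8, 11} — a naked pair. Remove those values from v_3, v_8.
v_8's domain is down to {3}, so v_8 = 3. Eliminate 3 elsewhere: v_3.
So v_3 = 7.

7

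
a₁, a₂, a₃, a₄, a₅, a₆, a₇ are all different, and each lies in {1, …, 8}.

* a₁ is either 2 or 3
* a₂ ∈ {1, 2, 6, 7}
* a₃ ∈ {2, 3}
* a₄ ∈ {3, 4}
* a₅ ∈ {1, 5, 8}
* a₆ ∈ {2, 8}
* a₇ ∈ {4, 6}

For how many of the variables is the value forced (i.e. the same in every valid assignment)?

3

a₁ and a₃ share exactly the 2 values {2, 3}; by pigeonhole those values go to them, so strike 2, 3 from a₂, a₄, a₆.
a₄'s domain is down to {4}, so a₄ = 4. So a₇ can't be 4.
a₆ has just one choice, so a₆ = 8. Eliminate 8 elsewhere: a₅.
a₇'s domain is down to {6}, so a₇ = 6. Remove 6 from a₂.
Determined: a₄=4, a₆=8, a₇=6. The other variables each still have more than one consistent value. That makes 3.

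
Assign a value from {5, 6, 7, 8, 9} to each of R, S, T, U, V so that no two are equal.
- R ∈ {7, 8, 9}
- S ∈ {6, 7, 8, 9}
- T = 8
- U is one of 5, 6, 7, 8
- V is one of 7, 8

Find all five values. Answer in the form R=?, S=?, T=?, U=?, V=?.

T must be 8 (only option left). Strike 8 from R, S, U, V.
V's domain is down to {7}, so V = 7. Strike 7 from R, S, U.
R has just one choice, so R = 9. Eliminate 9 elsewhere: S.
S's domain is down to {6}, so S = 6. So U can't be 6.
U must be 5 (only option left).

R=9, S=6, T=8, U=5, V=7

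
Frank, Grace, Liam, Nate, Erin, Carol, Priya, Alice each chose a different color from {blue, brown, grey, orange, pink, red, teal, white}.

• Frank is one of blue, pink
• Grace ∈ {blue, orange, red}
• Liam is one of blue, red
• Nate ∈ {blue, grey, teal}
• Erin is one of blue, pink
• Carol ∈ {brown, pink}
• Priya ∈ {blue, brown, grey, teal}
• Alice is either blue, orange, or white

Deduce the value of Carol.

brown

The 8 variables together cover exactly {blue, brown, grey, orange, pink, red, teal, white} — 8 values for 8 variables — and white appears only in Alice's list, so Alice = white.
Among the 7 still-open variables, orange fits only Grace (and all 7 values in {blue, brown, grey, orange, pink, red, teal} must be used), so Grace = orange.
The 6 still-open variables draw from only 6 values {blue, brown, grey, pink, red, teal}, so each is used; only Liam can be red, hence Liam = red.
Frank and Erin share exactly the 2 values {blue, pink}; by pigeonhole those values go to them, so strike blue, pink from Nate, Carol, Priya.
So Carol = brown.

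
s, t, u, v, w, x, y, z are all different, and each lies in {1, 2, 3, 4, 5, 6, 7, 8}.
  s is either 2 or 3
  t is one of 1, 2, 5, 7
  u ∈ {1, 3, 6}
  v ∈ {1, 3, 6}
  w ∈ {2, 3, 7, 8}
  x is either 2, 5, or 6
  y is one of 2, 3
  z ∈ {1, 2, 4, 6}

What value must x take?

The 8 variables together cover exactly {1, 2, 3, 4, 5, 6, 7, 8} — 8 values for 8 variables — and 4 appears only in z's list, so z = 4.
The 7 still-open variables together cover exactly {1, 2, 3, 5, 6, 7, 8} — 7 values for 7 variables — and 8 appears only in w's list, so w = 8.
The 6 still-open variables draw from only 6 values {1, 2, 3, 5, 6, 7}, so each is used; only t can be 7, hence t = 7.
The 5 still-open variables draw from only 5 values {1, 2, 3, 5, 6}, so each is used; only x can be 5, hence x = 5.

5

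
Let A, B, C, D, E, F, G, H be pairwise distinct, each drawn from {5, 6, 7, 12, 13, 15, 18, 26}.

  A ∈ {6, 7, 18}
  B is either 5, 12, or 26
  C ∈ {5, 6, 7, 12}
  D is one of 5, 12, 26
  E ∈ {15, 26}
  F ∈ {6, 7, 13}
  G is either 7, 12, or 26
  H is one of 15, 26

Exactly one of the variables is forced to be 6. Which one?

The 8 variables together cover exactly {5, 6, 7, 12, 13, 15, 18, 26} — 8 values for 8 variables — and 13 appears only in F's list, so F = 13.
The 7 still-open variables together cover exactly {5, 6, 7, 12, 15, 18, 26} — 7 values for 7 variables — and 18 appears only in A's list, so A = 18.
The 6 still-open variables together cover exactly {5, 6, 7, 12, 15, 26} — 6 values for 6 variables — and 6 appears only in C's list, so C = 6.

C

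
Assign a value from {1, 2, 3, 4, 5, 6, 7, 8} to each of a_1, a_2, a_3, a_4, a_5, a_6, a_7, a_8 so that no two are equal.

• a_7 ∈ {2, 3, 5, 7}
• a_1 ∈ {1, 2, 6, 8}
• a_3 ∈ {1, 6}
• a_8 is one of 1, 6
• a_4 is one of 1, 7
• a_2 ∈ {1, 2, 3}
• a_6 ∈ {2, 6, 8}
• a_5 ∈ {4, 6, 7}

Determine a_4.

The 8 variables together cover exactly {1, 2, 3, 4, 5, 6, 7, 8} — 8 values for 8 variables — and 4 appears only in a_5's list, so a_5 = 4.
Among the 7 still-open variables, 5 fits only a_7 (and all 7 values in {1, 2, 3, 5, 6, 7, 8} must be used), so a_7 = 5.
Among the 6 still-open variables, 3 fits only a_2 (and all 6 values in {1, 2, 3, 6, 7, 8} must be used), so a_2 = 3.
Among the 5 still-open variables, 7 fits only a_4 (and all 5 values in {1, 2, 6, 7, 8} must be used), so a_4 = 7.

7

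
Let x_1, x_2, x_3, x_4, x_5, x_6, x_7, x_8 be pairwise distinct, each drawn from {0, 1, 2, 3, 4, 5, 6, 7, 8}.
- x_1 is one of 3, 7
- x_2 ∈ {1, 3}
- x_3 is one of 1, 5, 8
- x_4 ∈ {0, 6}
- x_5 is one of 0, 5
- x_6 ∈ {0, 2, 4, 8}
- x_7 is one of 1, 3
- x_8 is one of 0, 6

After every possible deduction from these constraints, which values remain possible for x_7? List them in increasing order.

The 2 variables x_2 and x_7 are confined to {1, 3}, which locks those values in; drop them from x_1, x_3.
x_1's domain is down to {7}, so x_1 = 7.
x_4 and x_8 between them cover only {0, 6} — a naked pair. Remove those values from x_5, x_6.
x_5 has just one choice, so x_5 = 5. Strike 5 from x_3.
That leaves x_3 = 8. So x_6 can't be 8.
No further eliminations apply; x_7 can still be any of 1, 3.

1, 3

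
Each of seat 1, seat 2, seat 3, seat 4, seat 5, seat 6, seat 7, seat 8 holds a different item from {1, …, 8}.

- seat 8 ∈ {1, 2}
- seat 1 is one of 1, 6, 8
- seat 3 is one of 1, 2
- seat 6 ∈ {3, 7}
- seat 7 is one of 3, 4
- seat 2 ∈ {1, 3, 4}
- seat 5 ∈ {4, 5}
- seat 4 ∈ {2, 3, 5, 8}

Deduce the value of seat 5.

5

Among the 8 variables, 6 fits only seat 1 (and all 8 values in {1, 2, 3, 4, 5, 6, 7, 8} must be used), so seat 1 = 6.
The 7 still-open variables draw from only 7 values {1, 2, 3, 4, 5, 7, 8}, so each is used; only seat 6 can be 7, hence seat 6 = 7.
The 6 still-open variables draw from only 6 values {1, 2, 3, 4, 5, 8}, so each is used; only seat 4 can be 8, hence seat 4 = 8.
The 5 still-open variables together cover exactly {1, 2, 3, 4, 5} — 5 values for 5 variables — and 5 appears only in seat 5's list, so seat 5 = 5.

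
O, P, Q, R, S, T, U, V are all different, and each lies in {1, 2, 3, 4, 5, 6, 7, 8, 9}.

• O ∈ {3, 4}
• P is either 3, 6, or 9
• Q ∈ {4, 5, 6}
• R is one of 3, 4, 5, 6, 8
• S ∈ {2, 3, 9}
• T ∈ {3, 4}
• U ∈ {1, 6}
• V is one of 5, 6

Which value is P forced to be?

9

The 8 variables together cover exactly {1, 2, 3, 4, 5, 6, 8, 9} — 8 values for 8 variables — and 1 appears only in U's list, so U = 1.
The 7 still-open variables draw from only 7 values {2, 3, 4, 5, 6, 8, 9}, so each is used; only S can be 2, hence S = 2.
The 6 still-open variables together cover exactly {3, 4, 5, 6, 8, 9} — 6 values for 6 variables — and 8 appears only in R's list, so R = 8.
Among the 5 still-open variables, 9 fits only P (and all 5 values in {3, 4, 5, 6, 9} must be used), so P = 9.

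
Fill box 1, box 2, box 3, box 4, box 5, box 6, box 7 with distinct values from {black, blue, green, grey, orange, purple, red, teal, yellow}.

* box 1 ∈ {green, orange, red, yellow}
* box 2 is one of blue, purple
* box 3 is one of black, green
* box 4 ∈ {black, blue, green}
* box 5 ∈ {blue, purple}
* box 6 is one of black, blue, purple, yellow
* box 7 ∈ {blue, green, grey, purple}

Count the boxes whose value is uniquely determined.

box 2 and box 5 share exactly the 2 values {blue, purple}; by pigeonhole those values go to them, so strike blue, purple from box 4, box 6, box 7.
The 2 variables box 3 and box 4 are confined to {black, green}, which locks those values in; drop them from box 1, box 6, box 7.
box 6 has just one choice, so box 6 = yellow. Eliminate yellow elsewhere: box 1.
box 7's domain is down to {grey}, so box 7 = grey.
Determined: box 6=yellow, box 7=grey. The other boxes each still have more than one consistent value. That makes 2.

2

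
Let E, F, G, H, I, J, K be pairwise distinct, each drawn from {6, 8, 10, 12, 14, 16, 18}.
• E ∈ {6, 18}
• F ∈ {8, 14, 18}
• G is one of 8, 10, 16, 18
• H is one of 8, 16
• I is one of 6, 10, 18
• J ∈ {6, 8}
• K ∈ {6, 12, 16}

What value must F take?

14

The 7 variables together cover exactly {6, 8, 10, 12, 14, 16, 18} — 7 values for 7 variables — and 12 appears only in K's list, so K = 12.
The 6 still-open variables draw from only 6 values {6, 8, 10, 14, 16, 18}, so each is used; only F can be 14, hence F = 14.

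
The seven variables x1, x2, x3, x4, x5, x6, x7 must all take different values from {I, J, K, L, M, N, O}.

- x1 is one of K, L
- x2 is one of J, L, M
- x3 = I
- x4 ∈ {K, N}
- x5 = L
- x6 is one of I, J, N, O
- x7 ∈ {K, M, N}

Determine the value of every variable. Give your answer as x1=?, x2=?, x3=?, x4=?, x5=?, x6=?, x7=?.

x1=K, x2=J, x3=I, x4=N, x5=L, x6=O, x7=M

x3 must be I (only option left). Eliminate I elsewhere: x6.
That leaves x5 = L. Strike L from x1, x2.
x1 must be K (only option left). Strike K from x4, x7.
x4 has just one choice, so x4 = N. Remove N from x6, x7.
That leaves x7 = M. Remove M from x2.
That leaves x2 = J. Remove J from x6.
x6 must be O (only option left).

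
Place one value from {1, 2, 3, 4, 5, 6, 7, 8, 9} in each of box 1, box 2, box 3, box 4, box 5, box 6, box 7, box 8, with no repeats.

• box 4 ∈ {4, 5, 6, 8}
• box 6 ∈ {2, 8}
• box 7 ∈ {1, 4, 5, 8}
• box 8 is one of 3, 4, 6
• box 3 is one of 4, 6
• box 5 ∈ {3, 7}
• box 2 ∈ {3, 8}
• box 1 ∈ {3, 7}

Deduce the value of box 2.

8

The 8 variables draw from only 8 values {1, 2, 3, 4, 5, 6, 7, 8}, so each is used; only box 7 can be 1, hence box 7 = 1.
Among the 7 still-open variables, 2 fits only box 6 (and all 7 values in {2, 3, 4, 5, 6, 7, 8} must be used), so box 6 = 2.
The 6 still-open variables draw from only 6 values {3, 4, 5, 6, 7, 8}, so each is used; only box 4 can be 5, hence box 4 = 5.
The 5 still-open variables draw from only 5 values {3, 4, 6, 7, 8}, so each is used; only box 2 can be 8, hence box 2 = 8.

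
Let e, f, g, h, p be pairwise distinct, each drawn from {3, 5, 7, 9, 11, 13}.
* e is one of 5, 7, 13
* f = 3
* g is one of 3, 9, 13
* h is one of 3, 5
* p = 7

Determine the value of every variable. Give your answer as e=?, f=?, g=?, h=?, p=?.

f has just one choice, so f = 3. Eliminate 3 elsewhere: g, h.
h must be 5 (only option left). Remove 5 from e.
That leaves p = 7. Eliminate 7 elsewhere: e.
e has just one choice, so e = 13. Strike 13 from g.
g's domain is down to {9}, so g = 9.

e=13, f=3, g=9, h=5, p=7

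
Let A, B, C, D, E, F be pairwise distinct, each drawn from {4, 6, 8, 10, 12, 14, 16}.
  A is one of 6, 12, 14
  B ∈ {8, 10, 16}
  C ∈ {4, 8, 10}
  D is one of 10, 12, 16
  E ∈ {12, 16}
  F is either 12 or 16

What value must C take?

4

The 2 variables E and F are confined to {12, 16}, which locks those values in; drop them from A, B, D.
That leaves D = 10. Strike 10 from B, C.
B's domain is down to {8}, so B = 8. Remove 8 from C.
So C = 4.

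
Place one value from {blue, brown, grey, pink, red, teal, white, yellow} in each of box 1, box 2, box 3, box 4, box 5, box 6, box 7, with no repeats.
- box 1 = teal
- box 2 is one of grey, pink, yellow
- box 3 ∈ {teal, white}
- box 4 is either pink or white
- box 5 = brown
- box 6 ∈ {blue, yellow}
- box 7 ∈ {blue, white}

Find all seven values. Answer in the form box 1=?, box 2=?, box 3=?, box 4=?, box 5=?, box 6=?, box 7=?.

box 1=teal, box 2=grey, box 3=white, box 4=pink, box 5=brown, box 6=yellow, box 7=blue

box 1 must be teal (only option left). Strike teal from box 3.
box 3 must be white (only option left). Strike white from box 4, box 7.
That leaves box 4 = pink. Eliminate pink elsewhere: box 2.
box 5 must be brown (only option left).
That leaves box 7 = blue. Eliminate blue elsewhere: box 6.
That leaves box 6 = yellow. Remove yellow from box 2.
box 2 has just one choice, so box 2 = grey.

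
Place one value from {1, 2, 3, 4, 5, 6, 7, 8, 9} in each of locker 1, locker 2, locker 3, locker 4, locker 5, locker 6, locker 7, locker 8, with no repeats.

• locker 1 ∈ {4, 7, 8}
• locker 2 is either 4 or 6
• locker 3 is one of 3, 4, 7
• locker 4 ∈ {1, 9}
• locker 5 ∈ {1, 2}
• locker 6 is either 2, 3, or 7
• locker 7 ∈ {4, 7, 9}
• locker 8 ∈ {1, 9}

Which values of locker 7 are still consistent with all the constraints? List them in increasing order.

Among the 8 variables, 6 fits only locker 2 (and all 8 values in {1, 2, 3, 4, 6, 7, 8, 9} must be used), so locker 2 = 6.
The 7 still-open variables draw from only 7 values {1, 2, 3, 4, 7, 8, 9}, so each is used; only locker 1 can be 8, hence locker 1 = 8.
The 2 variables locker 4 and locker 8 are confined to {1, 9}, which locks those values in; drop them from locker 5, locker 7.
That leaves locker 5 = 2. Strike 2 from locker 6.
No further eliminations apply; locker 7 can still be any of 4, 7.

4, 7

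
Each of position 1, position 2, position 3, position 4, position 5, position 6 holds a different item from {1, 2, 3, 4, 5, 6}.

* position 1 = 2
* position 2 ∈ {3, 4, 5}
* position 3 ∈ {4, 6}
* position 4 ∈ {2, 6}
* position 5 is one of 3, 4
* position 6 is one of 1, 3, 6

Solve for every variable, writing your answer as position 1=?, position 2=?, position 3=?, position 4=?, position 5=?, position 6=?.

position 1=2, position 2=5, position 3=4, position 4=6, position 5=3, position 6=1

position 1 has just one choice, so position 1 = 2. Eliminate 2 elsewhere: position 4.
position 4 has just one choice, so position 4 = 6. So position 3, position 6 can't be 6.
position 3's domain is down to {4}, so position 3 = 4. Strike 4 from position 2, position 5.
position 5's domain is down to {3}, so position 5 = 3. So position 2, position 6 can't be 3.
position 6 must be 1 (only option left).
position 2 must be 5 (only option left).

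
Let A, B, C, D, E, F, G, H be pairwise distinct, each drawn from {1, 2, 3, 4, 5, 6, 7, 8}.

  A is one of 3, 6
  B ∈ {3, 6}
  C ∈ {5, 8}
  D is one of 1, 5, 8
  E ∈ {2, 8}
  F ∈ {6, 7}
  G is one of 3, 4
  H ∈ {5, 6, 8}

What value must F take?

7

The 8 variables together cover exactly {1, 2, 3, 4, 5, 6, 7, 8} — 8 values for 8 variables — and 1 appears only in D's list, so D = 1.
The 7 still-open variables together cover exactly {2, 3, 4, 5, 6, 7, 8} — 7 values for 7 variables — and 2 appears only in E's list, so E = 2.
The 6 still-open variables draw from only 6 values {3, 4, 5, 6, 7, 8}, so each is used; only G can be 4, hence G = 4.
Among the 5 still-open variables, 7 fits only F (and all 5 values in {3, 5, 6, 7, 8} must be used), so F = 7.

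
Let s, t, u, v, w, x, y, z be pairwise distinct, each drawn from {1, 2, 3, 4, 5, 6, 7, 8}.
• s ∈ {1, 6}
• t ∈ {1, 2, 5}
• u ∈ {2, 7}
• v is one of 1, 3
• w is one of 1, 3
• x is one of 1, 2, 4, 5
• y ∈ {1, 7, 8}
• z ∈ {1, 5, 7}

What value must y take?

8

The 8 variables together cover exactly {1, 2, 3, 4, 5, 6, 7, 8} — 8 values for 8 variables — and 4 appears only in x's list, so x = 4.
Among the 7 still-open variables, 6 fits only s (and all 7 values in {1, 2, 3, 5, 6, 7, 8} must be used), so s = 6.
The 6 still-open variables together cover exactly {1, 2, 3, 5, 7, 8} — 6 values for 6 variables — and 8 appears only in y's list, so y = 8.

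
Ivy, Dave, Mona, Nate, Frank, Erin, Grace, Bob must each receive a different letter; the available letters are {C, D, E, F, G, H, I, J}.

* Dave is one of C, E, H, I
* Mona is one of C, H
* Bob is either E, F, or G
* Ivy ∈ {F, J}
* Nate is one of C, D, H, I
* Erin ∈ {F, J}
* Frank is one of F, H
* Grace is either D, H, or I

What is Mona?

The 8 variables draw from only 8 values {C, D, E, F, G, H, I, J}, so each is used; only Bob can be G, hence Bob = G.
Among the 7 still-open variables, E fits only Dave (and all 7 values in {C, D, E, F, H, I, J} must be used), so Dave = E.
The 2 variables Ivy and Erin are confined to {F, J}, which locks those values in; drop them from Frank.
Frank has just one choice, so Frank = H. Remove H from Mona, Nate, Grace.
So Mona = C.

C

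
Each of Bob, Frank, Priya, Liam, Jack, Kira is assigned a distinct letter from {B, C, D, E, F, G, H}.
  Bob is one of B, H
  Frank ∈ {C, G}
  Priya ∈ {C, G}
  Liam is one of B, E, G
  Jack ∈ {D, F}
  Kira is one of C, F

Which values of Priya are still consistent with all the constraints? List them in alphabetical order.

Frank and Priya share exactly the 2 values {C, G}; by pigeonhole those values go to them, so strike C, G from Liam, Kira.
Kira has just one choice, so Kira = F. Eliminate F elsewhere: Jack.
Jack must be D (only option left).
No further eliminations apply; Priya can still be any of C, G.

C, G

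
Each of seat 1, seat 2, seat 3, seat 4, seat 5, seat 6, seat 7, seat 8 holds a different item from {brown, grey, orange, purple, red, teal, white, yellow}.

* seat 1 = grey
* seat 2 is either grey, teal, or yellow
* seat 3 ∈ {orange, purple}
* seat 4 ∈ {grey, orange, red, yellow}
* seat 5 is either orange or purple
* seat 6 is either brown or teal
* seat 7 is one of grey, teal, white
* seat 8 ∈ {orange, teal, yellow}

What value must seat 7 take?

white

seat 1's domain is down to {grey}, so seat 1 = grey. So seat 2, seat 4, seat 7 can't be grey.
The 7 still-open variables together cover exactly {brown, orange, purple, red, teal, white, yellow} — 7 values for 7 variables — and brown appears only in seat 6's list, so seat 6 = brown.
Among the 6 still-open variables, red fits only seat 4 (and all 6 values in {orange, purple, red, teal, white, yellow} must be used), so seat 4 = red.
Among the 5 still-open variables, white fits only seat 7 (and all 5 values in {orange, purple, teal, white, yellow} must be used), so seat 7 = white.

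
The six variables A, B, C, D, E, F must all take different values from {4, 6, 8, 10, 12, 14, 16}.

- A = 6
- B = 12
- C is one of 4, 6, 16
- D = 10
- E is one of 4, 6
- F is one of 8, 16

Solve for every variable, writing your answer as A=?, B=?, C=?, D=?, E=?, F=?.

A must be 6 (only option left). Strike 6 from C, E.
B has just one choice, so B = 12.
That leaves D = 10.
That leaves E = 4. So C can't be 4.
That leaves C = 16. Remove 16 from F.
F has just one choice, so F = 8.

A=6, B=12, C=16, D=10, E=4, F=8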